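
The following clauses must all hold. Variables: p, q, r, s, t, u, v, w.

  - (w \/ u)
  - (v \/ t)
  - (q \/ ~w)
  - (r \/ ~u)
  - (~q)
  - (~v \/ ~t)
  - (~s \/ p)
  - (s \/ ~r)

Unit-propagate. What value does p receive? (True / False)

True

(~q) is a unit clause: q = False.
(q \/ ~w) with q = False leaves only ~w, so w = False.
In (w \/ u), w is now false; u must hold, so u = True.
In (r \/ ~u), ~u is now false; r must hold, so r = True.
From (~r \/ s) and r = True: s = True.
From (~s \/ p) and s = True: p = True.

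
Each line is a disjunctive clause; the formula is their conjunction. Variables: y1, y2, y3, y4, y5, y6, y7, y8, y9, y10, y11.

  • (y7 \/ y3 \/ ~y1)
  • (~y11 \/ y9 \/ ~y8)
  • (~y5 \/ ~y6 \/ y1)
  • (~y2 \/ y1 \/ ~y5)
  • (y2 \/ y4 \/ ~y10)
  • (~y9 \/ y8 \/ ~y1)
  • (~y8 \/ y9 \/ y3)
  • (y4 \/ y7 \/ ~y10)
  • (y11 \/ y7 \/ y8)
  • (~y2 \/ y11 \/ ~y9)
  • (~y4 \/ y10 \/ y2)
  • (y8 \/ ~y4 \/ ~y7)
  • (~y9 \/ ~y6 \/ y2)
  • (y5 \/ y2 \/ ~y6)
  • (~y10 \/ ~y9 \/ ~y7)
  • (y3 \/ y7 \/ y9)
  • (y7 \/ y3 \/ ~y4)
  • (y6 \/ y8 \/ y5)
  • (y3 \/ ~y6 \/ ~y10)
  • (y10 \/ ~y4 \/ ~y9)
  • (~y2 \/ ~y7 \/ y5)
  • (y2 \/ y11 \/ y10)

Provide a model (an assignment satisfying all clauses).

y1=1, y2=1, y3=1, y4=0, y5=1, y6=0, y7=1, y8=0, y9=0, y10=1, y11=0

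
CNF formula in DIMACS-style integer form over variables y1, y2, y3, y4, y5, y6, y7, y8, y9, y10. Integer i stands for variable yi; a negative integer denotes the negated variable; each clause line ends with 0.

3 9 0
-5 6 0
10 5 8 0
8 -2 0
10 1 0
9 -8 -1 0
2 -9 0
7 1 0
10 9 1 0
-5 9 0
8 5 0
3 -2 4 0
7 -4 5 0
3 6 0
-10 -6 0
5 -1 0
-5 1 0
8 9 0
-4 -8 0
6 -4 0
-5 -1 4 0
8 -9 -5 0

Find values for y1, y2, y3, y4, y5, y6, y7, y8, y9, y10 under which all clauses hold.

Pure literal: y3 appears only positively; assign y3 = True.
y7 occurs only positively in the remaining clauses — set y7 = True.
Try y1 = False.
  then y10 is forced to True.
  then y6 is forced to False.
  then y5 is forced to False.
  then y8 is forced to True.
  then y4 is forced to False.
Try y2 = True.
y9 is now unconstrained; take y9 = True.

y1=False, y2=True, y3=True, y4=False, y5=False, y6=False, y7=True, y8=True, y9=True, y10=True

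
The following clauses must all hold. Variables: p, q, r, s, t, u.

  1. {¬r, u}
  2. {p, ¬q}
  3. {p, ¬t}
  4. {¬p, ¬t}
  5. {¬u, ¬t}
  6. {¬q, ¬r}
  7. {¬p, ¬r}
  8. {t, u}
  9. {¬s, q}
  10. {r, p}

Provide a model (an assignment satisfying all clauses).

s occurs only negated in the remaining clauses — set s = False.
Try p = True.
  then t is forced to False.
  then r is forced to False.
  then u is forced to True.
q is now unconstrained; take q = False.
Every clause has at least one true literal under this assignment.
Check each clause:
  1. {¬r, u} — ¬r is true.
  2. {p, ¬q} — p is true.
  3. {¬t, p} — p is true.
  4. {¬p, ¬t} — ¬t is true.
  5. {¬u, ¬t} — ¬t is true.
  6. {¬q, ¬r} — ¬r is true.
  7. {¬p, ¬r} — ¬r is true.
  8. {u, t} — u is true.
  9. {q, ¬s} — ¬s is true.
  10. {p, r} — p is true.

p=T, q=F, r=F, s=F, t=F, u=T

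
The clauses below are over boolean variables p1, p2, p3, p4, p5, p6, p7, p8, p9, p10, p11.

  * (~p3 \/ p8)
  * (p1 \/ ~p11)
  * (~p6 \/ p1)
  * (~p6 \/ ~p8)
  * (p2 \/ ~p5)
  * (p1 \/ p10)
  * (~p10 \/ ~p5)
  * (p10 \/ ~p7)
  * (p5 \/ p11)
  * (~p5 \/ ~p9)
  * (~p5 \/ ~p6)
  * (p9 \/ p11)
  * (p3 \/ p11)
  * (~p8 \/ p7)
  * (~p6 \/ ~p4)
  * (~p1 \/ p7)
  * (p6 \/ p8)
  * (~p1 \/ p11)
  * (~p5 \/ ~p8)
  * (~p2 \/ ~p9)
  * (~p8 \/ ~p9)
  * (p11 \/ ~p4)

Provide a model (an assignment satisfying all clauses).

p1 = 1, p2 = 1, p3 = 1, p4 = 0, p5 = 0, p6 = 0, p7 = 1, p8 = 1, p9 = 0, p10 = 1, p11 = 1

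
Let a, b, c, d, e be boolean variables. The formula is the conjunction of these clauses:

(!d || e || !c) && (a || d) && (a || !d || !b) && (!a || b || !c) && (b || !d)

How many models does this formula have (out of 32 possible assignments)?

9

Split on d, then a.
  d=T, a=T: remaining (b,c,e) ∈ {(T,F,F); (T,F,T); (T,T,T)} — 3.
  d=T, a=F: a clause becomes empty — 0.
  d=F, a=T: e free; 3 ways for (b,c) × 2^1 = 6.
  d=F, a=F: a clause becomes empty — 0.
Total: 3 + 0 + 6 + 0 = 9.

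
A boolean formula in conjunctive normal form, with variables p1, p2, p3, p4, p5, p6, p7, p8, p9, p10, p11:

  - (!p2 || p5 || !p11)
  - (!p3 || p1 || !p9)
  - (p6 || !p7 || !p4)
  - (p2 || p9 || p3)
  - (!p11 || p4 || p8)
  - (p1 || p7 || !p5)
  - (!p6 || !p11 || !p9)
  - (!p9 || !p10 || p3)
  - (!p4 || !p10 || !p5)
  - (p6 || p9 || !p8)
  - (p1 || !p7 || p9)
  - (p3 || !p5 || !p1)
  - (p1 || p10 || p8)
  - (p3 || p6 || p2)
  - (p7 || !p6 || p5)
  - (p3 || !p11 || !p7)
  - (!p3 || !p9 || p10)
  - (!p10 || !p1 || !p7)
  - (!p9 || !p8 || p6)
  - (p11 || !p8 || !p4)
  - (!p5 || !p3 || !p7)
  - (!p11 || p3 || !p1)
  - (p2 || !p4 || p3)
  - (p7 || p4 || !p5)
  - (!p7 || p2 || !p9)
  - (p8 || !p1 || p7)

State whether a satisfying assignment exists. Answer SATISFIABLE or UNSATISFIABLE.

Try p1 = True.
Branch on p2: take p2 = False.
The remaining clauses are satisfied by p3 = True, p4 = True, p5 = False, p6 = True, p7 = True, p8 = False, p9 = False, p10 = False, p11 = False.
So p1=1, p2=0, p3=1, p4=1, p5=0, p6=1, p7=1, p8=0, p9=0, p10=0, p11=0 is a satisfying assignment.

SATISFIABLE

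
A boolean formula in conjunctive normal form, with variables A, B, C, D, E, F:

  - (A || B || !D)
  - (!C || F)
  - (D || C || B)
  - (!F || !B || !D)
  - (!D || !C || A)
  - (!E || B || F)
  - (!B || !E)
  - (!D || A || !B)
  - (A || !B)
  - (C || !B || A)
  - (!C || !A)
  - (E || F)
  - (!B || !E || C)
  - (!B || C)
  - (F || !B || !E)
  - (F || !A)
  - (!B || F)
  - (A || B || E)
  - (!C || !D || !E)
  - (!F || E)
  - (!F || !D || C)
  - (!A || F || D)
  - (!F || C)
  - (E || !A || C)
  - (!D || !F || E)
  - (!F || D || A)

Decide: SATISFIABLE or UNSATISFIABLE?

UNSATISFIABLE

B = True:
  propagation gives E=False, A=True, C=False; an empty clause results — contradiction.
B = False:
  F = True:
    propagation gives E=True, C=True, A=False, D=False; an empty clause results — contradiction.
  F = False:
    propagation gives C=False, D=True, A=True; an empty clause results — contradiction.
Every branch closes, so no satisfying assignment exists.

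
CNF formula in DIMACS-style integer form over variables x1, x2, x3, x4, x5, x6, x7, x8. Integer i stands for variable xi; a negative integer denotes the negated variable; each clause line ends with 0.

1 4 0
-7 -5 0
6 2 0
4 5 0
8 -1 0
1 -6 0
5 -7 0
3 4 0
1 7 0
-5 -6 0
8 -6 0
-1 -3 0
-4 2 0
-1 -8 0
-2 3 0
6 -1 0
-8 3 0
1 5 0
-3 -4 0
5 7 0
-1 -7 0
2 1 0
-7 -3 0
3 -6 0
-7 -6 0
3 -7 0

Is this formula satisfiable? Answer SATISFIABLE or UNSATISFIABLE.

UNSATISFIABLE

x1 = True:
  propagation gives x8=True; an empty clause results — contradiction.
x1 = False:
  propagation gives x4=True, x6=False, x2=True, x7=True; an empty clause results — contradiction.
Every branch closes, so no satisfying assignment exists.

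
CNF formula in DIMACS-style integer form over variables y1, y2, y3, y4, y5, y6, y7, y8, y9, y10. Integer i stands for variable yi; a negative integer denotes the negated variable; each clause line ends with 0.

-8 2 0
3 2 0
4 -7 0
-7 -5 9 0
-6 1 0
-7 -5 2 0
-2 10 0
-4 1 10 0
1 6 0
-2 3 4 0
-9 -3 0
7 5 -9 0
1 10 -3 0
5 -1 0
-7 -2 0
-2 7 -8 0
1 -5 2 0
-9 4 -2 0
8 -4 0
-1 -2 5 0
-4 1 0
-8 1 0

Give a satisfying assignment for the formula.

y1=T, y2=F, y3=T, y4=F, y5=T, y6=T, y7=F, y8=F, y9=F, y10=T

Check each clause:
  1. (y2 || !y8) — !y8 is true.
  2. (y2 || y3) — y3 is true.
  3. (y4 || !y7) — !y7 is true.
  4. (y9 || !y7 || !y5) — !y7 is true.
  5. (!y6 || y1) — y1 is true.
  6. (!y5 || y2 || !y7) — !y7 is true.
  7. (!y2 || y10) — y10 is true.
  8. (y10 || !y4 || y1) — y1 is true.
  9. (y6 || y1) — y1 is true.
  10. (y4 || y3 || !y2) — y3 is true.
  11. (!y3 || !y9) — !y9 is true.
  12. (!y9 || y5 || y7) — y5 is true.
  13. (!y3 || y10 || y1) — y1 is true.
  14. (!y1 || y5) — y5 is true.
  15. (!y2 || !y7) — !y7 is true.
  16. (!y2 || y7 || !y8) — !y8 is true.
  17. (y1 || !y5 || y2) — y1 is true.
  18. (!y2 || y4 || !y9) — !y2 is true.
  19. (y8 || !y4) — !y4 is true.
  20. (!y1 || !y2 || y5) — y5 is true.
  21. (y1 || !y4) — y1 is true.
  22. (!y8 || y1) — !y8 is true.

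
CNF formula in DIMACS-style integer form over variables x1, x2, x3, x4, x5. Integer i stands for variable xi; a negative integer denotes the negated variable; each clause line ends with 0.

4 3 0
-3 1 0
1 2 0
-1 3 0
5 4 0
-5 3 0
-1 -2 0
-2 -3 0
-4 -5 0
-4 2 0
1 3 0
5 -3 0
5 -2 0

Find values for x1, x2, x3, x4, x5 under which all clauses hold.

x1=T, x2=F, x3=T, x4=F, x5=T

Check each clause:
  1. (x3 \/ x4) — x3 is true.
  2. (x1 \/ ~x3) — x1 is true.
  3. (x2 \/ x1) — x1 is true.
  4. (x3 \/ ~x1) — x3 is true.
  5. (x4 \/ x5) — x5 is true.
  6. (~x5 \/ x3) — x3 is true.
  7. (~x1 \/ ~x2) — ~x2 is true.
  8. (~x2 \/ ~x3) — ~x2 is true.
  9. (~x4 \/ ~x5) — ~x4 is true.
  10. (~x4 \/ x2) — ~x4 is true.
  11. (x1 \/ x3) — x1 is true.
  12. (~x3 \/ x5) — x5 is true.
  13. (x5 \/ ~x2) — x5 is true.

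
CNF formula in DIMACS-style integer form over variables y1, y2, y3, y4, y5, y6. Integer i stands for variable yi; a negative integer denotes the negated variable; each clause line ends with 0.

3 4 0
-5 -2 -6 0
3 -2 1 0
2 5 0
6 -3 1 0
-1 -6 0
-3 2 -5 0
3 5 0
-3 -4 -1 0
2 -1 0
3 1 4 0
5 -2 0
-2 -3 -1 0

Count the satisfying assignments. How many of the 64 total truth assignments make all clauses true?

The models are:
  y1=0 y2=0 y3=0 y4=1 y5=1 y6=0
  y1=0 y2=0 y3=0 y4=1 y5=1 y6=1
  y1=1 y2=1 y3=0 y4=1 y5=1 y6=0
That's 3 in total.

3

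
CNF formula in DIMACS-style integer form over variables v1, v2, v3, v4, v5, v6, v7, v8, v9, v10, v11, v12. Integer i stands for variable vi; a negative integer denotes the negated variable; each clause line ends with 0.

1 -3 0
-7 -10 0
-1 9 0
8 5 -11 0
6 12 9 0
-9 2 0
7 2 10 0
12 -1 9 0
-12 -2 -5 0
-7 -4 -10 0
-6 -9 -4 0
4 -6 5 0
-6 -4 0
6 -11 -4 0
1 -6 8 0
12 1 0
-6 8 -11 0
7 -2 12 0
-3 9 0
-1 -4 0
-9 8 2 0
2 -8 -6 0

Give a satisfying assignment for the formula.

v1 = T, v2 = T, v3 = T, v4 = F, v5 = F, v6 = F, v7 = T, v8 = T, v9 = T, v10 = F, v11 = F, v12 = F

Pure literal: v11 appears only negated; assign v11 = False.
Set v1 = True and propagate.
  then v9 is forced to True.
  then v2 is forced to True.
  then v4 is forced to False.
Branch on v5: take v5 = False.
  then v6 is forced to False.
Set v7 = True and propagate.
  then v10 is forced to False.
v3, v8, v12 are now unconstrained; take v3 = True, v8 = True, v12 = False.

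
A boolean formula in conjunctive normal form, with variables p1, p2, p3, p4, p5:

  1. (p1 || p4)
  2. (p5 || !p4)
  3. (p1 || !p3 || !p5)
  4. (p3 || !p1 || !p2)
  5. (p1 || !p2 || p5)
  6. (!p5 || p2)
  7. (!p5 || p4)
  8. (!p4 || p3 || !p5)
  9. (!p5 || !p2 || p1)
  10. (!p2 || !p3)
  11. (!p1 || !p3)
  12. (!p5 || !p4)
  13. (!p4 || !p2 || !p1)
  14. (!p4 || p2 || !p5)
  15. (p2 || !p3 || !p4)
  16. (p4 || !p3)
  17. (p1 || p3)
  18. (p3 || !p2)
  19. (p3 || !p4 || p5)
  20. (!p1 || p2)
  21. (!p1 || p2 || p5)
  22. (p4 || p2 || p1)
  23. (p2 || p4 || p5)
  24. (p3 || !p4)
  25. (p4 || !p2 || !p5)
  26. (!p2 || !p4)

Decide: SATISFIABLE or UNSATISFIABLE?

UNSATISFIABLE

p2 = True:
  propagation gives p3=False; an empty clause results — contradiction.
p2 = False:
  propagation gives p5=False, p4=False; an empty clause results — contradiction.
Every branch closes, so no satisfying assignment exists.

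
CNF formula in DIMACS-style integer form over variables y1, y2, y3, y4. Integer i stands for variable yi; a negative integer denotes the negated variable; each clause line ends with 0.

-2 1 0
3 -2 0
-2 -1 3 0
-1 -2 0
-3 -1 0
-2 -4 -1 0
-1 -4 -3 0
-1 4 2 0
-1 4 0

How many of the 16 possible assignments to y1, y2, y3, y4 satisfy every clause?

The models are:
  y1=F y2=F y3=F y4=F
  y1=F y2=F y3=F y4=T
  y1=F y2=F y3=T y4=F
  y1=F y2=F y3=T y4=T
  y1=T y2=F y3=F y4=T
Count: 5.

5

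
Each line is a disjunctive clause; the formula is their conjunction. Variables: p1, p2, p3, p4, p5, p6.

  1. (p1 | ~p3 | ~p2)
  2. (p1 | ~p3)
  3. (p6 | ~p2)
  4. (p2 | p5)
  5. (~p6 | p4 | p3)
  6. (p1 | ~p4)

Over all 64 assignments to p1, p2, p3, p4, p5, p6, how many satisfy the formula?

Split on p1, then p2.
  p1=1, p2=1: p5 free; 3 ways for (p3,p4,p6) × 2^1 = 6.
  p1=1, p2=0: 7 of the 16 assignments to (p3,p4,p5,p6) work.
  p1=0, p2=1: a clause becomes empty — 0.
  p1=0, p2=0: remaining (p3,p4,p5,p6) ∈ {(0,0,1,0)} — 1.
Total: 6 + 7 + 0 + 1 = 14.

14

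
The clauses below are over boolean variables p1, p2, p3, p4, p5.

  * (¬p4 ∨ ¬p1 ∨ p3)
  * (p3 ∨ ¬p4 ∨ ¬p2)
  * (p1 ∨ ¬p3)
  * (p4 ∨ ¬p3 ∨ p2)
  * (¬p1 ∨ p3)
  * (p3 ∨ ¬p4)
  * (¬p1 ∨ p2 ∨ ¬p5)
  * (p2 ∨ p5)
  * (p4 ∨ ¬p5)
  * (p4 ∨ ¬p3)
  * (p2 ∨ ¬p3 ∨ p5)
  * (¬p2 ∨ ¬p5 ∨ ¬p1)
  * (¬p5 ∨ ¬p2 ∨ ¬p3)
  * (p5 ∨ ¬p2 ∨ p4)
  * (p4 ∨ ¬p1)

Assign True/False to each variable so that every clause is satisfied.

p1=T, p2=T, p3=T, p4=T, p5=F

Check each clause:
  1. (¬p4 ∨ p3 ∨ ¬p1) — p3 is true.
  2. (¬p2 ∨ p3 ∨ ¬p4) — p3 is true.
  3. (¬p3 ∨ p1) — p1 is true.
  4. (p2 ∨ p4 ∨ ¬p3) — p2 is true.
  5. (p3 ∨ ¬p1) — p3 is true.
  6. (p3 ∨ ¬p4) — p3 is true.
  7. (¬p5 ∨ ¬p1 ∨ p2) — p2 is true.
  8. (p5 ∨ p2) — p2 is true.
  9. (¬p5 ∨ p4) — ¬p5 is true.
  10. (p4 ∨ ¬p3) — p4 is true.
  11. (p5 ∨ p2 ∨ ¬p3) — p2 is true.
  12. (¬p1 ∨ ¬p5 ∨ ¬p2) — ¬p5 is true.
  13. (¬p3 ∨ ¬p2 ∨ ¬p5) — ¬p5 is true.
  14. (¬p2 ∨ p4 ∨ p5) — p4 is true.
  15. (p4 ∨ ¬p1) — p4 is true.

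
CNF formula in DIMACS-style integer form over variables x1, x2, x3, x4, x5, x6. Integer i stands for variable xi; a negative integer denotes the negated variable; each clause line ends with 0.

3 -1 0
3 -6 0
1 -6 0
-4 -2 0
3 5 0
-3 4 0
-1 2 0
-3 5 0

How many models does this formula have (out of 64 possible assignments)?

4

Satisfying assignments:
  x1=F x2=F x3=F x4=F x5=T x6=F
  x1=F x2=F x3=F x4=T x5=T x6=F
  x1=F x2=F x3=T x4=T x5=T x6=F
  x1=F x2=T x3=F x4=F x5=T x6=F
That's 4 in total.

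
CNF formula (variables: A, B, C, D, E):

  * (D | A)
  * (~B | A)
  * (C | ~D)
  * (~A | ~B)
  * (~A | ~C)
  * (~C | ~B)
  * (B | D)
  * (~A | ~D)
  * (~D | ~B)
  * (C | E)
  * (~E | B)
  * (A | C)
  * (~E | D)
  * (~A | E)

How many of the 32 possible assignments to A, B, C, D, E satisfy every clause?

1

Satisfying assignments:
  A=F B=F C=T D=T E=F
That's 1 in total.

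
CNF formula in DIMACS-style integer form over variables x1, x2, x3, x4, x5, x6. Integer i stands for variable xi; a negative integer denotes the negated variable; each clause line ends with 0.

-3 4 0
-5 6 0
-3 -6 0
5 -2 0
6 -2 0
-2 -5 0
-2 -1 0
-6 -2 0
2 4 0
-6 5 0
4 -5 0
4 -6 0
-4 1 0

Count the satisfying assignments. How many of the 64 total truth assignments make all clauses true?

3

Satisfying assignments:
  x1=1 x2=0 x3=0 x4=1 x5=0 x6=0
  x1=1 x2=0 x3=0 x4=1 x5=1 x6=1
  x1=1 x2=0 x3=1 x4=1 x5=0 x6=0
That's 3 in total.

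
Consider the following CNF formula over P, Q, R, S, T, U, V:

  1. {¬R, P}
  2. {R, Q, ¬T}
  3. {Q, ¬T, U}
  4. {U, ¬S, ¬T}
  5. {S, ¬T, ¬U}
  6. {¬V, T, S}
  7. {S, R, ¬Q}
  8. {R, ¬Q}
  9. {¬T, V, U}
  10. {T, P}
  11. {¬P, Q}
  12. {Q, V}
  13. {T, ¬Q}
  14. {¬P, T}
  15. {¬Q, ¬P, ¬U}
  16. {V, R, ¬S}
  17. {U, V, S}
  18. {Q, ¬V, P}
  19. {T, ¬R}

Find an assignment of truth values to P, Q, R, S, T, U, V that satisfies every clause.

P=1, Q=1, R=1, S=0, T=1, U=0, V=1

Branch on P: take P = True.
  then Q is forced to True.
  then R is forced to True.
  then T is forced to True.
  then U is forced to False.
  then S is forced to False.
  then V is forced to True.
Every clause has at least one true literal under this assignment.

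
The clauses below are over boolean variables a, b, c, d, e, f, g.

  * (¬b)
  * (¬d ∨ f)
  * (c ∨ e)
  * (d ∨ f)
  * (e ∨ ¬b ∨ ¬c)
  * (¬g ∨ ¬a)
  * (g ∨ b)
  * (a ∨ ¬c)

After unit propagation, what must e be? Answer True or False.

(¬b) stands alone — b = False.
(b ∨ g): since b = False, the clause reduces to (g). g = True.
In (¬a ∨ ¬g), ¬g is now false; ¬a must hold, so a = False.
(a ∨ ¬c) with a = False leaves only ¬c, so c = False.
From (e ∨ c) and c = False: e = True.

True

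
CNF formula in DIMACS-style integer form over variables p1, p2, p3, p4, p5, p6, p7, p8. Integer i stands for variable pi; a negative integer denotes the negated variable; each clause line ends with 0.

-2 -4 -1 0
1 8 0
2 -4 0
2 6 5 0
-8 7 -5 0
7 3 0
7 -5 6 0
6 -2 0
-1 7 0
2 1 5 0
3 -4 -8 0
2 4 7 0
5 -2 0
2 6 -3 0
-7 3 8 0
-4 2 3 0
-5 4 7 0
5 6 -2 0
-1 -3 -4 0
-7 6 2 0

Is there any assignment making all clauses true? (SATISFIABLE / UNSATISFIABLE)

SATISFIABLE

p6 occurs only positively in the remaining clauses — set p6 = True.
Branch on p1: take p1 = True.
  then p7 is forced to True.
The remaining clauses are satisfied by p2 = False, p3 = False, p4 = False, p5 = False, p8 = True.
So p1=True, p2=False, p3=False, p4=False, p5=False, p6=True, p7=True, p8=True is a satisfying assignment.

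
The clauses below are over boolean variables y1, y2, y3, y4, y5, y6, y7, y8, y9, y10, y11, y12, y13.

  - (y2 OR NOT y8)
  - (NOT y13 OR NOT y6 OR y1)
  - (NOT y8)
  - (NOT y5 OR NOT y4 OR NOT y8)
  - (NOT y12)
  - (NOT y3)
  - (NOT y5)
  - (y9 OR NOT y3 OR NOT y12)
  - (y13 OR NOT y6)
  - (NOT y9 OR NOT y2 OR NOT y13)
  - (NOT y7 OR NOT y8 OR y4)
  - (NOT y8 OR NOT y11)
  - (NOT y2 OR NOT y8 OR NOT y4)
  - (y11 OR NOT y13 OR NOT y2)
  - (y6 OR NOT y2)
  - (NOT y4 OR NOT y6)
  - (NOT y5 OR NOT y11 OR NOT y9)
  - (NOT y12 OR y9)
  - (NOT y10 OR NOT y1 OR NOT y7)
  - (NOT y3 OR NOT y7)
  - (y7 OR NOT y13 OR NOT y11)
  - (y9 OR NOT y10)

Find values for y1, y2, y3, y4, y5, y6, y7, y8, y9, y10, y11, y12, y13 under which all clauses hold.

(NOT y8) is a unit clause, so y8 = False.
(NOT y12) is a unit clause, so y12 = False.
Unit propagation: (NOT y3) forces y3 = False.
The clause (NOT y5) is unit: y5 must be False.
y2 occurs only negated in the remaining clauses — set y2 = False.
Set y1 = False and propagate.
Branch on y4: take y4 = True.
  then y6 is forced to False.
The remaining clauses are satisfied by y7 = True, y9 = True, y10 = True, y11 = True, y13 = True.

y1=0, y2=0, y3=0, y4=1, y5=0, y6=0, y7=1, y8=0, y9=1, y10=1, y11=1, y12=0, y13=1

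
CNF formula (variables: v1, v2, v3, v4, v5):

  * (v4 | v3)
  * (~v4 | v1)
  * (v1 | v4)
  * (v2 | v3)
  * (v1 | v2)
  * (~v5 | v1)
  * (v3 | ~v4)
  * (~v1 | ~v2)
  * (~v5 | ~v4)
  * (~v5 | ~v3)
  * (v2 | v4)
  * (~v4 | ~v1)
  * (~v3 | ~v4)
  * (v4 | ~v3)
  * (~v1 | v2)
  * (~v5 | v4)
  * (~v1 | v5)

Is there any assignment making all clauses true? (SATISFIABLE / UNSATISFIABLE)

UNSATISFIABLE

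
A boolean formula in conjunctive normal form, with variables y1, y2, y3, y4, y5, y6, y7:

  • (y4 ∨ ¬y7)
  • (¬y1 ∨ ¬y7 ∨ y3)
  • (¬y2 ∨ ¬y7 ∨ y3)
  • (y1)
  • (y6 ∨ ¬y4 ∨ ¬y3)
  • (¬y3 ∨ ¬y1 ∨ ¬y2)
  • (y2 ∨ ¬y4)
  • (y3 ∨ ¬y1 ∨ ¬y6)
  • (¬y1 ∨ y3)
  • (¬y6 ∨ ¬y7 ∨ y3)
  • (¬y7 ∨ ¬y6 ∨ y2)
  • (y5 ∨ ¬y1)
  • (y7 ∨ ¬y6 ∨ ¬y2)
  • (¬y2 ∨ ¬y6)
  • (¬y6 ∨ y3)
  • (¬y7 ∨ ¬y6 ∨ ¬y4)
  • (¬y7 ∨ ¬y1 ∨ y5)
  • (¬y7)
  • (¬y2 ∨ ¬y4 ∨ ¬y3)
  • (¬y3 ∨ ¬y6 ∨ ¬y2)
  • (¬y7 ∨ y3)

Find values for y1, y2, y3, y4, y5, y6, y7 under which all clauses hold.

y1=True, y2=False, y3=True, y4=False, y5=True, y6=True, y7=False

(y1) is a unit clause, so y1 = True.
The clause (y3) is unit: y3 must be True.
(¬y2) is a unit clause, so y2 = False.
(¬y4) is a unit clause, so y4 = False.
The clause (¬y7) is unit: y7 must be False.
(y5) is a unit clause, so y5 = True.
y6 is now unconstrained; take y6 = True.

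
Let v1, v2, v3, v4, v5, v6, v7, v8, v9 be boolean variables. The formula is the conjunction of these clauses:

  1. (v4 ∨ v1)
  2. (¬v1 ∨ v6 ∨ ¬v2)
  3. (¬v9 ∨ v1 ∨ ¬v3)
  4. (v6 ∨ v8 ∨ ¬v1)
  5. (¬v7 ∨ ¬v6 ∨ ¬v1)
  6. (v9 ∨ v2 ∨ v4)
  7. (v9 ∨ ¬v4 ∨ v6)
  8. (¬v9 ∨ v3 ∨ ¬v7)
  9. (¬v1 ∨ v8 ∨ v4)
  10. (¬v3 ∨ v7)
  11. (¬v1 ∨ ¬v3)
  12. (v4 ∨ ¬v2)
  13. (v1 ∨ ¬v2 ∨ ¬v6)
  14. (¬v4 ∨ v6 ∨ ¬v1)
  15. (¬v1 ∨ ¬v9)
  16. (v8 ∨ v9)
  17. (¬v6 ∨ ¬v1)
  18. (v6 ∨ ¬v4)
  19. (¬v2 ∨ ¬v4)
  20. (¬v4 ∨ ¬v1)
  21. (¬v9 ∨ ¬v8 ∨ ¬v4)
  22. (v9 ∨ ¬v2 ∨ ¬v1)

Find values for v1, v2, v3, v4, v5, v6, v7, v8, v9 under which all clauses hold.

v1 = 0, v2 = 0, v3 = 1, v4 = 1, v5 = 0, v6 = 1, v7 = 1, v8 = 1, v9 = 0

Check each clause:
  1. (v4 ∨ v1) — v4 is true.
  2. (¬v1 ∨ v6 ∨ ¬v2) — ¬v2 is true.
  3. (¬v3 ∨ v1 ∨ ¬v9) — ¬v9 is true.
  4. (v6 ∨ v8 ∨ ¬v1) — v8 is true.
  5. (¬v1 ∨ ¬v6 ∨ ¬v7) — ¬v1 is true.
  6. (v4 ∨ v9 ∨ v2) — v4 is true.
  7. (v9 ∨ v6 ∨ ¬v4) — v6 is true.
  8. (¬v9 ∨ ¬v7 ∨ v3) — v3 is true.
  9. (v8 ∨ ¬v1 ∨ v4) — v8 is true.
  10. (v7 ∨ ¬v3) — v7 is true.
  11. (¬v1 ∨ ¬v3) — ¬v1 is true.
  12. (v4 ∨ ¬v2) — v4 is true.
  13. (¬v2 ∨ v1 ∨ ¬v6) — ¬v2 is true.
  14. (¬v1 ∨ ¬v4 ∨ v6) — ¬v1 is true.
  15. (¬v9 ∨ ¬v1) — ¬v1 is true.
  16. (v9 ∨ v8) — v8 is true.
  17. (¬v6 ∨ ¬v1) — ¬v1 is true.
  18. (¬v4 ∨ v6) — v6 is true.
  19. (¬v4 ∨ ¬v2) — ¬v2 is true.
  20. (¬v1 ∨ ¬v4) — ¬v1 is true.
  21. (¬v8 ∨ ¬v4 ∨ ¬v9) — ¬v9 is true.
  22. (v9 ∨ ¬v1 ∨ ¬v2) — ¬v2 is true.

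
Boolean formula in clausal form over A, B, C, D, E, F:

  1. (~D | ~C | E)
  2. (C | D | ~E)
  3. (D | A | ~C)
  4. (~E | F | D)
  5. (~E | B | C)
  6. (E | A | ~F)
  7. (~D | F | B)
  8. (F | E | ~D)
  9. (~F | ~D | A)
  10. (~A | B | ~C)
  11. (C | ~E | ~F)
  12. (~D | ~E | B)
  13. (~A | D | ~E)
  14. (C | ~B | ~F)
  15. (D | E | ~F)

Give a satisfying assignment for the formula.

A=0, B=1, C=0, D=0, E=0, F=0

Branch on A: take A = False.
For the remaining variables, B = True, C = False, D = False, E = False, F = False works.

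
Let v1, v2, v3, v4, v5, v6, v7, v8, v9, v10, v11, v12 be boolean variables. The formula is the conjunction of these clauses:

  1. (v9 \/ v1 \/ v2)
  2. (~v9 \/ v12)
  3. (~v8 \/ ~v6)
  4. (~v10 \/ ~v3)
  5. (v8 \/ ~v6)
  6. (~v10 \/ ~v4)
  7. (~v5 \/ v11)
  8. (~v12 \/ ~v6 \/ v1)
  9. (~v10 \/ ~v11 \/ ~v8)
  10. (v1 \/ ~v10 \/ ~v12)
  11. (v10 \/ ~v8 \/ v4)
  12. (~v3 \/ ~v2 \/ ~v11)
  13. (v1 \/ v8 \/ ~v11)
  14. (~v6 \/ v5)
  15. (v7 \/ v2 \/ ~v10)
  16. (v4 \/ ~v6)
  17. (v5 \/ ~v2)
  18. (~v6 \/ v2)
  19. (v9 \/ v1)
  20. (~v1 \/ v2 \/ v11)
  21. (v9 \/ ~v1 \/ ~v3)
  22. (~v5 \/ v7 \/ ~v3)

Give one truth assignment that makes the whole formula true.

v1 = F  v2 = F  v3 = F  v4 = F  v5 = F  v6 = F  v7 = T  v8 = F  v9 = T  v10 = F  v11 = F  v12 = T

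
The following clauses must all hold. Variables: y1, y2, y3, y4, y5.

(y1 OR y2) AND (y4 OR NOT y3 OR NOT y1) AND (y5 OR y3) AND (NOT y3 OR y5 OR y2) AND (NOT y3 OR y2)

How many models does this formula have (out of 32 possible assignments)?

Split on y3, then y2.
  y3=1, y2=1: y5 free; 3 ways for (y1,y4) × 2^1 = 6.
  y3=1, y2=0: a clause becomes empty — 0.
  y3=0, y2=1: remaining (y1,y4,y5) ∈ {(0,0,1); (0,1,1); (1,0,1); (1,1,1)} — 4.
  y3=0, y2=0: remaining (y1,y4,y5) ∈ {(1,0,1); (1,1,1)} — 2.
Total: 6 + 0 + 4 + 2 = 12.

12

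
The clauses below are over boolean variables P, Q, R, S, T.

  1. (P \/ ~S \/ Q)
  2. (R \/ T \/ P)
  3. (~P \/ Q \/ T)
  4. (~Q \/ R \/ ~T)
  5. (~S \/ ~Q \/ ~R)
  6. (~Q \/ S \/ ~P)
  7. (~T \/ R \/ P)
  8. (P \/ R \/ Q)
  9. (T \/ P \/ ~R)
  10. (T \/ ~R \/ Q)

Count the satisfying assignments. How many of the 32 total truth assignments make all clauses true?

7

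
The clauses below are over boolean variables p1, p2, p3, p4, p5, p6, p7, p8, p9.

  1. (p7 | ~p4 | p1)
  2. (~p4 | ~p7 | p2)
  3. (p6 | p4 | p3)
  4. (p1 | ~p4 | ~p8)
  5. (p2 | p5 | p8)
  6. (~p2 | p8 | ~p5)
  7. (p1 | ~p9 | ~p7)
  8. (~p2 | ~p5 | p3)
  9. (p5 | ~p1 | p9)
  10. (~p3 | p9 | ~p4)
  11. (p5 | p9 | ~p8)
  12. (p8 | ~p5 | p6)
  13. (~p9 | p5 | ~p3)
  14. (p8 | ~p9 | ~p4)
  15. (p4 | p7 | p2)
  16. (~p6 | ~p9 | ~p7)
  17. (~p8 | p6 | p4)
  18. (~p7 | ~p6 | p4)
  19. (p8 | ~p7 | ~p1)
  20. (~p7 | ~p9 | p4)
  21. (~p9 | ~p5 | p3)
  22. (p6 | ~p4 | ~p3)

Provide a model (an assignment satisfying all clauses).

p1=False, p2=True, p3=False, p4=False, p5=False, p6=True, p7=False, p8=False, p9=True

Check each clause:
  1. (p7 | ~p4 | p1) — ~p4 is true.
  2. (p2 | ~p4 | ~p7) — ~p7 is true.
  3. (p3 | p4 | p6) — p6 is true.
  4. (p1 | ~p8 | ~p4) — ~p8 is true.
  5. (p5 | p8 | p2) — p2 is true.
  6. (~p2 | p8 | ~p5) — ~p5 is true.
  7. (~p7 | ~p9 | p1) — ~p7 is true.
  8. (~p5 | ~p2 | p3) — ~p5 is true.
  9. (p9 | ~p1 | p5) — p9 is true.
  10. (~p3 | ~p4 | p9) — p9 is true.
  11. (p5 | p9 | ~p8) — ~p8 is true.
  12. (~p5 | p8 | p6) — ~p5 is true.
  13. (~p9 | p5 | ~p3) — ~p3 is true.
  14. (~p9 | p8 | ~p4) — ~p4 is true.
  15. (p4 | p7 | p2) — p2 is true.
  16. (~p9 | ~p7 | ~p6) — ~p7 is true.
  17. (~p8 | p4 | p6) — ~p8 is true.
  18. (p4 | ~p6 | ~p7) — ~p7 is true.
  19. (p8 | ~p1 | ~p7) — ~p7 is true.
  20. (~p9 | ~p7 | p4) — ~p7 is true.
  21. (~p9 | ~p5 | p3) — ~p5 is true.
  22. (p6 | ~p3 | ~p4) — ~p4 is true.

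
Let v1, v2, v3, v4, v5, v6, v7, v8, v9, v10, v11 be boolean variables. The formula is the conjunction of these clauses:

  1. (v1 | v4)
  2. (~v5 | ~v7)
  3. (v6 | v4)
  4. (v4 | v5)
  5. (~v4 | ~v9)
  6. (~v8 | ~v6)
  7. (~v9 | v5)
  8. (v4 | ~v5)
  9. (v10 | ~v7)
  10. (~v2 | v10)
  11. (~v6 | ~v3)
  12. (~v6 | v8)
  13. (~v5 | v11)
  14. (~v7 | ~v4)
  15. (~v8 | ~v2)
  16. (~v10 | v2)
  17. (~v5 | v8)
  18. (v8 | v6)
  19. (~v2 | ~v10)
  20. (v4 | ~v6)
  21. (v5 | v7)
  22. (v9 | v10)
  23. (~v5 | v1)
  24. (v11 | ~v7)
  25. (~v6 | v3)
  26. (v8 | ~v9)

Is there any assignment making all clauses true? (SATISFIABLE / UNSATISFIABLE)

UNSATISFIABLE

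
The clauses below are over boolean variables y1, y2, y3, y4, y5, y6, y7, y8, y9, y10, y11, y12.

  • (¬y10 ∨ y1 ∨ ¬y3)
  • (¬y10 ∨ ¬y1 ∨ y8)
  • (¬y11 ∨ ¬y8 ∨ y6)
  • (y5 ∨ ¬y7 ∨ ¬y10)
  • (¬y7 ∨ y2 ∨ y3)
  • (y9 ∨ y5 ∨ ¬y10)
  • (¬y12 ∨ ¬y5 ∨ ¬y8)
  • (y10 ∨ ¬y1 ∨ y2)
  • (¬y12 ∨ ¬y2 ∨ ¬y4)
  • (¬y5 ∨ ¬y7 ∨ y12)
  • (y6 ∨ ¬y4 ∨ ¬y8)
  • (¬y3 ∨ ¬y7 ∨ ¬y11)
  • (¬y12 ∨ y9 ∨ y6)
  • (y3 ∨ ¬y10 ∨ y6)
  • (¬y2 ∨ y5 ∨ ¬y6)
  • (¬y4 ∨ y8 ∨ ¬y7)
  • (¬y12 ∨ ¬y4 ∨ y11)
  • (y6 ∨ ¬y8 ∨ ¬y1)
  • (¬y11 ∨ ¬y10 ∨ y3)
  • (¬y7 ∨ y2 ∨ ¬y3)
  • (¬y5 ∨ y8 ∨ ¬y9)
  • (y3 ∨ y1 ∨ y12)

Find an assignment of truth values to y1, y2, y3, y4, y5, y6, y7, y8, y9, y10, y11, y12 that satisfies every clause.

y1=0, y2=0, y3=1, y4=0, y5=0, y6=1, y7=0, y8=1, y9=0, y10=0, y11=0, y12=1

y4 occurs only negated in the remaining clauses — set y4 = False.
Pure literal: y7 appears only negated; assign y7 = False.
Try y1 = False.
Try y2 = False.
Branch on y3: take y3 = True.
  then y10 is forced to False.
For the remaining variables, y5 = False, y6 = True, y8 = True, y9 = False, y11 = False, y12 = True works.
Every clause has at least one true literal under this assignment.
Check each clause:
  1. (y1 ∨ ¬y10 ∨ ¬y3) — ¬y10 is true.
  2. (¬y1 ∨ ¬y10 ∨ y8) — y8 is true.
  3. (¬y11 ∨ ¬y8 ∨ y6) — ¬y11 is true.
  4. (¬y7 ∨ ¬y10 ∨ y5) — ¬y7 is true.
  5. (y2 ∨ ¬y7 ∨ y3) — ¬y7 is true.
  6. (y9 ∨ ¬y10 ∨ y5) — ¬y10 is true.
  7. (¬y12 ∨ ¬y5 ∨ ¬y8) — ¬y5 is true.
  8. (¬y1 ∨ y2 ∨ y10) — ¬y1 is true.
  9. (¬y12 ∨ ¬y4 ∨ ¬y2) — ¬y4 is true.
  10. (¬y7 ∨ ¬y5 ∨ y12) — ¬y7 is true.
  11. (y6 ∨ ¬y8 ∨ ¬y4) — ¬y4 is true.
  12. (¬y7 ∨ ¬y11 ∨ ¬y3) — ¬y7 is true.
  13. (y6 ∨ ¬y12 ∨ y9) — y6 is true.
  14. (y3 ∨ y6 ∨ ¬y10) — y3 is true.
  15. (¬y2 ∨ ¬y6 ∨ y5) — ¬y2 is true.
  16. (y8 ∨ ¬y4 ∨ ¬y7) — y8 is true.
  17. (¬y12 ∨ y11 ∨ ¬y4) — ¬y4 is true.
  18. (y6 ∨ ¬y8 ∨ ¬y1) — y6 is true.
  19. (¬y10 ∨ ¬y11 ∨ y3) — y3 is true.
  20. (y2 ∨ ¬y7 ∨ ¬y3) — ¬y7 is true.
  21. (y8 ∨ ¬y5 ∨ ¬y9) — y8 is true.
  22. (y3 ∨ y1 ∨ y12) — y3 is true.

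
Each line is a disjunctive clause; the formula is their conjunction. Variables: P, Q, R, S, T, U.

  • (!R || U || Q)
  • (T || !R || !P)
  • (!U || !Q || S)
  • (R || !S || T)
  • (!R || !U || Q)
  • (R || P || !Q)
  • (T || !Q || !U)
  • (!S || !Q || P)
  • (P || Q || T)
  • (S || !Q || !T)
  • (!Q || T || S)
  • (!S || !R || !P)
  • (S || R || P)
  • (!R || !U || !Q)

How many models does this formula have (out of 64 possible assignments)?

10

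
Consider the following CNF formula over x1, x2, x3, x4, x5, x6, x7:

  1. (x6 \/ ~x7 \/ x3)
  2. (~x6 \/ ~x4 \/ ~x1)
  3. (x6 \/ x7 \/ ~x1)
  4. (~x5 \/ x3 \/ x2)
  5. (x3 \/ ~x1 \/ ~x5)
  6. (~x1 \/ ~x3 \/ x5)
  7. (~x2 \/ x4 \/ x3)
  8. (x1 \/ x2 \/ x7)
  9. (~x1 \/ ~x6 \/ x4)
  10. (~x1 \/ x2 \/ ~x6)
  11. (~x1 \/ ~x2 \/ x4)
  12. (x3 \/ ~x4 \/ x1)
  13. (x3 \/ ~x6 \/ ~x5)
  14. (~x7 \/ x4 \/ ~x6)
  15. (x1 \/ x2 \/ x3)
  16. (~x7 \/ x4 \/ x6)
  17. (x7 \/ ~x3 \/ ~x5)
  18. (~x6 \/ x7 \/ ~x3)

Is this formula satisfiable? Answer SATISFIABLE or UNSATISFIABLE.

SATISFIABLE

Branch on x1: take x1 = False.
Set x2 = False and propagate.
  then x7 is forced to True.
  then x3 is forced to True.
Set x4 = True and propagate.
x5, x6 are now unconstrained; take x5 = False, x6 = True.
Every clause has at least one true literal under this assignment.
So x1=False, x2=False, x3=True, x4=True, x5=False, x6=True, x7=True is a satisfying assignment.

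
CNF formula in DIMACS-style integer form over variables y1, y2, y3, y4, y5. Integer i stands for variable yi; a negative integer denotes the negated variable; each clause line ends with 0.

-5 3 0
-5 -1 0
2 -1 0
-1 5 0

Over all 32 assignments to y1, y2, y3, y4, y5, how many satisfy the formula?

12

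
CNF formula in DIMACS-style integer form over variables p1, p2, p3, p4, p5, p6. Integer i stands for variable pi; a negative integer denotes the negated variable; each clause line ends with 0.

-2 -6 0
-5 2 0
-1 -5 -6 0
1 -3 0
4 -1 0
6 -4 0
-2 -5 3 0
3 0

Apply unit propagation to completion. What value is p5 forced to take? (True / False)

(p3) stands alone — p3 = True.
In (~p3 | p1), ~p3 is now false; p1 must hold, so p1 = True.
(~p1 | p4): since p1 = True, the clause reduces to (p4). p4 = True.
(~p4 | p6): since p4 = True, the clause reduces to (p6). p6 = True.
(~p6 | ~p2): since p6 = True, the clause reduces to (~p2). p2 = False.
From (~p5 | p2) and p2 = False: p5 = False.

False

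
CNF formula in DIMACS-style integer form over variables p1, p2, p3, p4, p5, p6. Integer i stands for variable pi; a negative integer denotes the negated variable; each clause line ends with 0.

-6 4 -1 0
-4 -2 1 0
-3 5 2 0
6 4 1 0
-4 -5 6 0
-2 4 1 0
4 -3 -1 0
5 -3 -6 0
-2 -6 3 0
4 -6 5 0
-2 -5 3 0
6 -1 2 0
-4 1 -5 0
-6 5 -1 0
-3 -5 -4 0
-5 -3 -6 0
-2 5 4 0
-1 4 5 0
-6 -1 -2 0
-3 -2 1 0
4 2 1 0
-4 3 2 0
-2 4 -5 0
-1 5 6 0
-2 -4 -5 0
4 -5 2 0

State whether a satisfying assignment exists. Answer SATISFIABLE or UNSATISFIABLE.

UNSATISFIABLE

p4 = True:
  p5 = True:
    propagation gives p6=True, p1=True, p3=False, p2=False; an empty clause results — contradiction.
  p5 = False:
    p2 = True:
      propagation gives p1=True, p6=False; contradiction.
    p2 = False:
      propagation gives p3=False; contradiction.
p4 = False:
  p1 = True:
    propagation gives p6=False, p3=False, p2=True, p5=False; an empty clause results — contradiction.
  p1 = False:
    propagation gives p6=True, p2=False; an empty clause results — contradiction.
Every branch closes, so no satisfying assignment exists.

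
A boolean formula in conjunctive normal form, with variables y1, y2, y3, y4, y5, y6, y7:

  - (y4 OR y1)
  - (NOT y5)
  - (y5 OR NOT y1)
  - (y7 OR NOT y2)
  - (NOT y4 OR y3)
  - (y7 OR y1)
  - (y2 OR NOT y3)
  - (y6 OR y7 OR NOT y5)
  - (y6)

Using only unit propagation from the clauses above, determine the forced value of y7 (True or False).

True

Unit clause (NOT y5) sets y5 = False.
From (y5 OR NOT y1) and y5 = False: y1 = False.
In (y1 OR y4), y1 is now false; y4 must hold, so y4 = True.
(y3 OR NOT y4) with y4 = True leaves only y3, so y3 = True.
From (y1 OR y7) and y1 = False: y7 = True.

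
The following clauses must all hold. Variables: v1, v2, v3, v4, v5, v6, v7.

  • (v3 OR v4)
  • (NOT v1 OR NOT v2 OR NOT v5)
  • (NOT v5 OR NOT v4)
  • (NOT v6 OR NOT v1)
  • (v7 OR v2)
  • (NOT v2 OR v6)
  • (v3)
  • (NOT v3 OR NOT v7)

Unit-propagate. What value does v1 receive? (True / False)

False

(v3) stands alone — v3 = True.
From (NOT v7 OR NOT v3) and v3 = True: v7 = False.
(v7 OR v2): since v7 = False, the clause reduces to (v2). v2 = True.
From (NOT v2 OR v6) and v2 = True: v6 = True.
(NOT v6 OR NOT v1): since v6 = True, the clause reduces to (NOT v1). v1 = False.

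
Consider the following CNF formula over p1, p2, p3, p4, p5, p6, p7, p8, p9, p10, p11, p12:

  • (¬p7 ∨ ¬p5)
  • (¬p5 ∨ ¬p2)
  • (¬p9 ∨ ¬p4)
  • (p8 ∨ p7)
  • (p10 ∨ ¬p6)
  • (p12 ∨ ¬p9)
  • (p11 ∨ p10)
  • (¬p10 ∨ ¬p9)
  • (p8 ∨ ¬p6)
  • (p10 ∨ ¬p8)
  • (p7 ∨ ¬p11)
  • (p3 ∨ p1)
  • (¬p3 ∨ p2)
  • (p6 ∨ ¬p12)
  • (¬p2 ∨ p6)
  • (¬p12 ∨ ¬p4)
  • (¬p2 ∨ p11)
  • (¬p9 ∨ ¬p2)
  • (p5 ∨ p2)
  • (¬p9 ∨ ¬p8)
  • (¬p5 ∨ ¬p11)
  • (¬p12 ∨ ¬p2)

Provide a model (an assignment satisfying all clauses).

Pure literal: p1 appears only positively; assign p1 = True.
Pure literal: p4 appears only negated; assign p4 = False.
Try p2 = True.
  then p5 is forced to False.
  then p6 is forced to True.
  then p10 is forced to True.
  then p9 is forced to False.
  then p8 is forced to True.
  then p11 is forced to True.
  then p7 is forced to True.
  then p12 is forced to False.
p3 is now unconstrained; take p3 = True.

p1=True, p2=True, p3=True, p4=False, p5=False, p6=True, p7=True, p8=True, p9=False, p10=True, p11=True, p12=False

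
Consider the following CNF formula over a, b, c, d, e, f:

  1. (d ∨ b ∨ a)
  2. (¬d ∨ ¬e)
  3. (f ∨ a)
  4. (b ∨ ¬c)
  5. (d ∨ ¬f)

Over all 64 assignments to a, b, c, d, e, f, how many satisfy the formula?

15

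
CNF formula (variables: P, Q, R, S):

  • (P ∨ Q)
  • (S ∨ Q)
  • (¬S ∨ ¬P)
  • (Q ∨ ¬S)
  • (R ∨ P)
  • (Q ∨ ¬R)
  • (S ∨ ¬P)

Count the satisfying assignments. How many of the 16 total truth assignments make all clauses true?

2

The models are:
  P=0 Q=1 R=1 S=0
  P=0 Q=1 R=1 S=1
Count: 2.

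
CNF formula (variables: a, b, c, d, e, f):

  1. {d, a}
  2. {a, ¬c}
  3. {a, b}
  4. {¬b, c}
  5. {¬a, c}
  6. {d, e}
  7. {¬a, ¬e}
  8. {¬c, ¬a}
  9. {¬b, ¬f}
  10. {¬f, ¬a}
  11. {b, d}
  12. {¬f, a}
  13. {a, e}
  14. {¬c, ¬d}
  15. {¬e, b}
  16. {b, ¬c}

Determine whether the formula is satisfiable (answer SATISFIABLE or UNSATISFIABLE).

a = True:
  propagation gives c=True; an empty clause results — contradiction.
a = False:
  propagation gives d=True, c=False, b=True; an empty clause results — contradiction.
Every branch closes, so no satisfying assignment exists.

UNSATISFIABLE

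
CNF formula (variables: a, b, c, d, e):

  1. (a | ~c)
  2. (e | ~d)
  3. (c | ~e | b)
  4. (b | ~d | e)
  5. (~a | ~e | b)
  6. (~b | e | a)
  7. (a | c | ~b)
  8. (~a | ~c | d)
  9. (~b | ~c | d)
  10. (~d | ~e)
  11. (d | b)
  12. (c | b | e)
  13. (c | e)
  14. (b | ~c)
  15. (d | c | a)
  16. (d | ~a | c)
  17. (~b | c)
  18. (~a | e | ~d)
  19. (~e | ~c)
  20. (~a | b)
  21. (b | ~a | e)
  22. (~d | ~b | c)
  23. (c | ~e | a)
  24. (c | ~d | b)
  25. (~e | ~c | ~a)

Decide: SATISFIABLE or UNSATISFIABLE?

UNSATISFIABLE

c = True:
  propagation gives a=True, d=True, e=True; an empty clause results — contradiction.
c = False:
  propagation gives e=True, b=True; an empty clause results — contradiction.
Every branch closes, so no satisfying assignment exists.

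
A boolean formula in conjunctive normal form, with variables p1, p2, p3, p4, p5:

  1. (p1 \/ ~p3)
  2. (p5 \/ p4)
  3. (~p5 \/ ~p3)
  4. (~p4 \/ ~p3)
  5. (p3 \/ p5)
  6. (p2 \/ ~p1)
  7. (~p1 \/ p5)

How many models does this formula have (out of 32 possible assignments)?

Satisfying assignments:
  p1=0 p2=0 p3=0 p4=0 p5=1
  p1=0 p2=0 p3=0 p4=1 p5=1
  p1=0 p2=1 p3=0 p4=0 p5=1
  p1=0 p2=1 p3=0 p4=1 p5=1
  p1=1 p2=1 p3=0 p4=0 p5=1
  p1=1 p2=1 p3=0 p4=1 p5=1
Count: 6.

6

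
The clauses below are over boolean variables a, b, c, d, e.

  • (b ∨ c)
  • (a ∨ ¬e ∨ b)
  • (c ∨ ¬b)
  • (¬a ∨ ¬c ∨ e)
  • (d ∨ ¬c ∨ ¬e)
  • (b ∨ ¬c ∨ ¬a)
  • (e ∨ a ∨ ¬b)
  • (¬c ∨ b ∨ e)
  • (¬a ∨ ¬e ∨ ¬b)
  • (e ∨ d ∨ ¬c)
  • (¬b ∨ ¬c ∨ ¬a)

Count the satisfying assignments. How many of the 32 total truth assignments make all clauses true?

1

The models are:
  a=0 b=1 c=1 d=1 e=1
That's 1 in total.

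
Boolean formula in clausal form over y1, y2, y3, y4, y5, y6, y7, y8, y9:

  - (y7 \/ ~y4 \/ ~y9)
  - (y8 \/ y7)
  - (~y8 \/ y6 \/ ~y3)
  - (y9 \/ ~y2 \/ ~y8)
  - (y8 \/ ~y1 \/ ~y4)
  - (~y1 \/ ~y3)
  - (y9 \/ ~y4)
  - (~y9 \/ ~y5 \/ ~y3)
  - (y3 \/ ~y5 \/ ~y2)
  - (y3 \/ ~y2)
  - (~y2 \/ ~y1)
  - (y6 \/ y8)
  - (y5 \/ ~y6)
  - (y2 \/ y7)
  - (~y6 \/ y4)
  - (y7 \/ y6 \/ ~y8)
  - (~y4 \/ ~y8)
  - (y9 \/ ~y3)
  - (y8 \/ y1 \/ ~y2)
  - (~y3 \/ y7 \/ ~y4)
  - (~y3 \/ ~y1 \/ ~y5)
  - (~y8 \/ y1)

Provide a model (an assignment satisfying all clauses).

y1 = T, y2 = F, y3 = F, y4 = F, y5 = T, y6 = F, y7 = T, y8 = T, y9 = F

Check each clause:
  1. (~y4 \/ y7 \/ ~y9) — ~y4 is true.
  2. (y7 \/ y8) — y8 is true.
  3. (~y8 \/ ~y3 \/ y6) — ~y3 is true.
  4. (~y2 \/ ~y8 \/ y9) — ~y2 is true.
  5. (~y1 \/ ~y4 \/ y8) — y8 is true.
  6. (~y3 \/ ~y1) — ~y3 is true.
  7. (~y4 \/ y9) — ~y4 is true.
  8. (~y9 \/ ~y5 \/ ~y3) — ~y3 is true.
  9. (~y2 \/ ~y5 \/ y3) — ~y2 is true.
  10. (y3 \/ ~y2) — ~y2 is true.
  11. (~y1 \/ ~y2) — ~y2 is true.
  12. (y6 \/ y8) — y8 is true.
  13. (~y6 \/ y5) — ~y6 is true.
  14. (y2 \/ y7) — y7 is true.
  15. (y4 \/ ~y6) — ~y6 is true.
  16. (~y8 \/ y7 \/ y6) — y7 is true.
  17. (~y8 \/ ~y4) — ~y4 is true.
  18. (~y3 \/ y9) — ~y3 is true.
  19. (y1 \/ ~y2 \/ y8) — y8 is true.
  20. (~y3 \/ y7 \/ ~y4) — ~y4 is true.
  21. (~y5 \/ ~y1 \/ ~y3) — ~y3 is true.
  22. (y1 \/ ~y8) — y1 is true.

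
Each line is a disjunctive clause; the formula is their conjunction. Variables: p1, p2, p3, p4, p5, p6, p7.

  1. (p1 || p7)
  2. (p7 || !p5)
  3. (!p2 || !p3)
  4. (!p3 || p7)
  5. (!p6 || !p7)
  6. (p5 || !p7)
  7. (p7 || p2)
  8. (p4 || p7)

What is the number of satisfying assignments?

Split on p7, then p2.
  p7=1, p2=1: remaining (p1,p3,p4,p5,p6) ∈ {(0,0,0,1,0); (0,0,1,1,0); (1,0,0,1,0); (1,0,1,1,0)} — 4.
  p7=1, p2=0: forces p5=1; p6=0; p1, p3, p4 free → 2^3 = 8.
  p7=0, p2=1: remaining (p1,p3,p4,p5,p6) ∈ {(1,0,1,0,0); (1,0,1,0,1)} — 2.
  p7=0, p2=0: a clause becomes empty — 0.
Total: 4 + 8 + 2 + 0 = 14.

14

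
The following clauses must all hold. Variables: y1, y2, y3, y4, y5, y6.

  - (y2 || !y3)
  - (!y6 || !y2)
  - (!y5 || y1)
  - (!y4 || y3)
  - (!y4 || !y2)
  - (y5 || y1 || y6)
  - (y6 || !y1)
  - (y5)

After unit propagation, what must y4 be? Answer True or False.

False

Unit clause (y5) sets y5 = True.
(!y5 || y1): since y5 = True, the clause reduces to (y1). y1 = True.
From (y6 || !y1) and y1 = True: y6 = True.
From (!y6 || !y2) and y6 = True: y2 = False.
In (!y3 || y2), y2 is now false; !y3 must hold, so y3 = False.
(!y4 || y3): since y3 = False, the clause reduces to (!y4). y4 = False.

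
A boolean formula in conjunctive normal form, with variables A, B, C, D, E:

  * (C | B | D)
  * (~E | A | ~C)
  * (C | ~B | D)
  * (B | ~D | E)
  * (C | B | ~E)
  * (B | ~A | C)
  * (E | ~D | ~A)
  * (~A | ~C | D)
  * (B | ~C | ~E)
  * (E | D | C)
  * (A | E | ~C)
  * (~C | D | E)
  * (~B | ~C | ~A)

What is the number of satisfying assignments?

The models are:
  A=0 B=1 C=0 D=1 E=0
  A=0 B=1 C=0 D=1 E=1
  A=1 B=1 C=0 D=1 E=1
Count: 3.

3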